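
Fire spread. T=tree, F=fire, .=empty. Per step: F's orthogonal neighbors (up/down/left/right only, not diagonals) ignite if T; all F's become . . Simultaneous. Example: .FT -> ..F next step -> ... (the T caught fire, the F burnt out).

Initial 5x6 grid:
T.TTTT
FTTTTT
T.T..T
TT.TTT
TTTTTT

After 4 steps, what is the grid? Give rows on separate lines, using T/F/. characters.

Step 1: 3 trees catch fire, 1 burn out
  F.TTTT
  .FTTTT
  F.T..T
  TT.TTT
  TTTTTT
Step 2: 2 trees catch fire, 3 burn out
  ..TTTT
  ..FTTT
  ..T..T
  FT.TTT
  TTTTTT
Step 3: 5 trees catch fire, 2 burn out
  ..FTTT
  ...FTT
  ..F..T
  .F.TTT
  FTTTTT
Step 4: 3 trees catch fire, 5 burn out
  ...FTT
  ....FT
  .....T
  ...TTT
  .FTTTT

...FTT
....FT
.....T
...TTT
.FTTTT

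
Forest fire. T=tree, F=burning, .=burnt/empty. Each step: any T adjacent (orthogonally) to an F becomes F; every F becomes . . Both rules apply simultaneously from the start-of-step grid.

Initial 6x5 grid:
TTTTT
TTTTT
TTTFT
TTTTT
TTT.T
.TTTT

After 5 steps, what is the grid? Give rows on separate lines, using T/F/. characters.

Step 1: 4 trees catch fire, 1 burn out
  TTTTT
  TTTFT
  TTF.F
  TTTFT
  TTT.T
  .TTTT
Step 2: 6 trees catch fire, 4 burn out
  TTTFT
  TTF.F
  TF...
  TTF.F
  TTT.T
  .TTTT
Step 3: 7 trees catch fire, 6 burn out
  TTF.F
  TF...
  F....
  TF...
  TTF.F
  .TTTT
Step 4: 6 trees catch fire, 7 burn out
  TF...
  F....
  .....
  F....
  TF...
  .TFTF
Step 5: 4 trees catch fire, 6 burn out
  F....
  .....
  .....
  .....
  F....
  .F.F.

F....
.....
.....
.....
F....
.F.F.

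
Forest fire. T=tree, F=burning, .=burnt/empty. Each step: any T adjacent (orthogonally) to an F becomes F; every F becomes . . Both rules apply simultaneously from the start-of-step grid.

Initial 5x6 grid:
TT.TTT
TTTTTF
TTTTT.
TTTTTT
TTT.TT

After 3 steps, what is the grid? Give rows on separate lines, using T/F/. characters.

Step 1: 2 trees catch fire, 1 burn out
  TT.TTF
  TTTTF.
  TTTTT.
  TTTTTT
  TTT.TT
Step 2: 3 trees catch fire, 2 burn out
  TT.TF.
  TTTF..
  TTTTF.
  TTTTTT
  TTT.TT
Step 3: 4 trees catch fire, 3 burn out
  TT.F..
  TTF...
  TTTF..
  TTTTFT
  TTT.TT

TT.F..
TTF...
TTTF..
TTTTFT
TTT.TT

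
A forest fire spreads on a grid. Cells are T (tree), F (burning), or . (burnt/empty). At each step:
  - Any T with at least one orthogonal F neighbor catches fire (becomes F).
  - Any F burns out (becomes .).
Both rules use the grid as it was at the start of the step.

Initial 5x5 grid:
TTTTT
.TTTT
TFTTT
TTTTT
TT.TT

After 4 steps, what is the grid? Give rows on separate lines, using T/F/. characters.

Step 1: 4 trees catch fire, 1 burn out
  TTTTT
  .FTTT
  F.FTT
  TFTTT
  TT.TT
Step 2: 6 trees catch fire, 4 burn out
  TFTTT
  ..FTT
  ...FT
  F.FTT
  TF.TT
Step 3: 6 trees catch fire, 6 burn out
  F.FTT
  ...FT
  ....F
  ...FT
  F..TT
Step 4: 4 trees catch fire, 6 burn out
  ...FT
  ....F
  .....
  ....F
  ...FT

...FT
....F
.....
....F
...FT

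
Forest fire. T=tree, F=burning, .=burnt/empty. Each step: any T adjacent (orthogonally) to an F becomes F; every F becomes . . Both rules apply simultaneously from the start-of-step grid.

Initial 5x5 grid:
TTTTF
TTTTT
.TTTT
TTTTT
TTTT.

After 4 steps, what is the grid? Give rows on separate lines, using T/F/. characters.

Step 1: 2 trees catch fire, 1 burn out
  TTTF.
  TTTTF
  .TTTT
  TTTTT
  TTTT.
Step 2: 3 trees catch fire, 2 burn out
  TTF..
  TTTF.
  .TTTF
  TTTTT
  TTTT.
Step 3: 4 trees catch fire, 3 burn out
  TF...
  TTF..
  .TTF.
  TTTTF
  TTTT.
Step 4: 4 trees catch fire, 4 burn out
  F....
  TF...
  .TF..
  TTTF.
  TTTT.

F....
TF...
.TF..
TTTF.
TTTT.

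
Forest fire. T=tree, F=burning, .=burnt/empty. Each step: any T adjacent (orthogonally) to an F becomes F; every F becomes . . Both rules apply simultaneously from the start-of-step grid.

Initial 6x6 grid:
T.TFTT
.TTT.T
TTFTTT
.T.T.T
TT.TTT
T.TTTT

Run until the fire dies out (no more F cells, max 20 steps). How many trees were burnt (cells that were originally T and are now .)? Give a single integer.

Answer: 25

Derivation:
Step 1: +6 fires, +2 burnt (F count now 6)
Step 2: +6 fires, +6 burnt (F count now 6)
Step 3: +4 fires, +6 burnt (F count now 4)
Step 4: +4 fires, +4 burnt (F count now 4)
Step 5: +4 fires, +4 burnt (F count now 4)
Step 6: +1 fires, +4 burnt (F count now 1)
Step 7: +0 fires, +1 burnt (F count now 0)
Fire out after step 7
Initially T: 26, now '.': 35
Total burnt (originally-T cells now '.'): 25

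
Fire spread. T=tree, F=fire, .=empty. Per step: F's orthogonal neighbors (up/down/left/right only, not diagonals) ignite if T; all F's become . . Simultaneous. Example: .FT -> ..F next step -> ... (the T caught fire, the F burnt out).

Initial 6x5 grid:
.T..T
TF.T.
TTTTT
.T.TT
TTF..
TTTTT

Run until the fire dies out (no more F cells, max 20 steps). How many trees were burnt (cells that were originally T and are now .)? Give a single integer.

Step 1: +5 fires, +2 burnt (F count now 5)
Step 2: +6 fires, +5 burnt (F count now 6)
Step 3: +3 fires, +6 burnt (F count now 3)
Step 4: +3 fires, +3 burnt (F count now 3)
Step 5: +1 fires, +3 burnt (F count now 1)
Step 6: +0 fires, +1 burnt (F count now 0)
Fire out after step 6
Initially T: 19, now '.': 29
Total burnt (originally-T cells now '.'): 18

Answer: 18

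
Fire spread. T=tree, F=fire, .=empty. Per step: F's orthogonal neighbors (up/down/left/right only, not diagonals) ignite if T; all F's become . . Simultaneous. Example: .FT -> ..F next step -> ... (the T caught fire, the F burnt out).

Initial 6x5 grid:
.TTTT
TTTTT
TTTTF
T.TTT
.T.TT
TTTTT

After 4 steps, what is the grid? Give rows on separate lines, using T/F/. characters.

Step 1: 3 trees catch fire, 1 burn out
  .TTTT
  TTTTF
  TTTF.
  T.TTF
  .T.TT
  TTTTT
Step 2: 5 trees catch fire, 3 burn out
  .TTTF
  TTTF.
  TTF..
  T.TF.
  .T.TF
  TTTTT
Step 3: 6 trees catch fire, 5 burn out
  .TTF.
  TTF..
  TF...
  T.F..
  .T.F.
  TTTTF
Step 4: 4 trees catch fire, 6 burn out
  .TF..
  TF...
  F....
  T....
  .T...
  TTTF.

.TF..
TF...
F....
T....
.T...
TTTF.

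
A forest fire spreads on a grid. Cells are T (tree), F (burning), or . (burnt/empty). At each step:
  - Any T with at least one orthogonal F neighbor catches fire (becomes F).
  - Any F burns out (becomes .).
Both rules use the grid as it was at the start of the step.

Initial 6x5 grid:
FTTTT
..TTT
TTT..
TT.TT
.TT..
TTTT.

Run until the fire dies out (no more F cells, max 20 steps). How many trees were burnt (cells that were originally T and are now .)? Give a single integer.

Step 1: +1 fires, +1 burnt (F count now 1)
Step 2: +1 fires, +1 burnt (F count now 1)
Step 3: +2 fires, +1 burnt (F count now 2)
Step 4: +3 fires, +2 burnt (F count now 3)
Step 5: +2 fires, +3 burnt (F count now 2)
Step 6: +2 fires, +2 burnt (F count now 2)
Step 7: +2 fires, +2 burnt (F count now 2)
Step 8: +2 fires, +2 burnt (F count now 2)
Step 9: +2 fires, +2 burnt (F count now 2)
Step 10: +1 fires, +2 burnt (F count now 1)
Step 11: +0 fires, +1 burnt (F count now 0)
Fire out after step 11
Initially T: 20, now '.': 28
Total burnt (originally-T cells now '.'): 18

Answer: 18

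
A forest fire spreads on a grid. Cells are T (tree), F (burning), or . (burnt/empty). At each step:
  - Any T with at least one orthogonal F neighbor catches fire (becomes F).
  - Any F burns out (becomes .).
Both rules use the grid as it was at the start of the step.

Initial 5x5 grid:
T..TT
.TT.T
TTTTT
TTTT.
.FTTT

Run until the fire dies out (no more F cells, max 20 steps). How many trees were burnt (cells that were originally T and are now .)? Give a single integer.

Step 1: +2 fires, +1 burnt (F count now 2)
Step 2: +4 fires, +2 burnt (F count now 4)
Step 3: +5 fires, +4 burnt (F count now 5)
Step 4: +2 fires, +5 burnt (F count now 2)
Step 5: +1 fires, +2 burnt (F count now 1)
Step 6: +1 fires, +1 burnt (F count now 1)
Step 7: +1 fires, +1 burnt (F count now 1)
Step 8: +1 fires, +1 burnt (F count now 1)
Step 9: +0 fires, +1 burnt (F count now 0)
Fire out after step 9
Initially T: 18, now '.': 24
Total burnt (originally-T cells now '.'): 17

Answer: 17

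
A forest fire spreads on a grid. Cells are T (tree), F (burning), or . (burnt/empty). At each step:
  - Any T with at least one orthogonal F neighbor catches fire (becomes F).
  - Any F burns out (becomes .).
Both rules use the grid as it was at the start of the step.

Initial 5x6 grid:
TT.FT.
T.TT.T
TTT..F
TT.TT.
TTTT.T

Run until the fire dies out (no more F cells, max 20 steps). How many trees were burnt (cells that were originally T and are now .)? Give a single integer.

Answer: 18

Derivation:
Step 1: +3 fires, +2 burnt (F count now 3)
Step 2: +1 fires, +3 burnt (F count now 1)
Step 3: +1 fires, +1 burnt (F count now 1)
Step 4: +1 fires, +1 burnt (F count now 1)
Step 5: +2 fires, +1 burnt (F count now 2)
Step 6: +3 fires, +2 burnt (F count now 3)
Step 7: +3 fires, +3 burnt (F count now 3)
Step 8: +2 fires, +3 burnt (F count now 2)
Step 9: +1 fires, +2 burnt (F count now 1)
Step 10: +1 fires, +1 burnt (F count now 1)
Step 11: +0 fires, +1 burnt (F count now 0)
Fire out after step 11
Initially T: 19, now '.': 29
Total burnt (originally-T cells now '.'): 18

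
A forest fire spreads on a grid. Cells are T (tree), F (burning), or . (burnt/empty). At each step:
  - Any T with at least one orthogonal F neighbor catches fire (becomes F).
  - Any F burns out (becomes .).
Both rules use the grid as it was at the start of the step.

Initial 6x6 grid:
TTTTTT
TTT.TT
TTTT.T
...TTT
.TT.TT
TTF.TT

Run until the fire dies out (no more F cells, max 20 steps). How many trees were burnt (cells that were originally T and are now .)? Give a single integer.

Step 1: +2 fires, +1 burnt (F count now 2)
Step 2: +2 fires, +2 burnt (F count now 2)
Step 3: +0 fires, +2 burnt (F count now 0)
Fire out after step 3
Initially T: 27, now '.': 13
Total burnt (originally-T cells now '.'): 4

Answer: 4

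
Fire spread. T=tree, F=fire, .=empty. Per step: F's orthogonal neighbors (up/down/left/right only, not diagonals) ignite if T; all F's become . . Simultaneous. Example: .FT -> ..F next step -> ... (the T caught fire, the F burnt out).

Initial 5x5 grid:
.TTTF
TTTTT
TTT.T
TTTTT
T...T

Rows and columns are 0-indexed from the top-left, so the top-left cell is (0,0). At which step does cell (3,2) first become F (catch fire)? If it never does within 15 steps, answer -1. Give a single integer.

Step 1: cell (3,2)='T' (+2 fires, +1 burnt)
Step 2: cell (3,2)='T' (+3 fires, +2 burnt)
Step 3: cell (3,2)='T' (+3 fires, +3 burnt)
Step 4: cell (3,2)='T' (+4 fires, +3 burnt)
Step 5: cell (3,2)='F' (+3 fires, +4 burnt)
  -> target ignites at step 5
Step 6: cell (3,2)='.' (+2 fires, +3 burnt)
Step 7: cell (3,2)='.' (+1 fires, +2 burnt)
Step 8: cell (3,2)='.' (+1 fires, +1 burnt)
Step 9: cell (3,2)='.' (+0 fires, +1 burnt)
  fire out at step 9

5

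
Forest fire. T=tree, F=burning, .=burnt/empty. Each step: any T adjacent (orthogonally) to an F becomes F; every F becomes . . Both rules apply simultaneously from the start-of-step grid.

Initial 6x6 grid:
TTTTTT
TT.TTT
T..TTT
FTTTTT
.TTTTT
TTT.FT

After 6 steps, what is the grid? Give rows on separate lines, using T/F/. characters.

Step 1: 4 trees catch fire, 2 burn out
  TTTTTT
  TT.TTT
  F..TTT
  .FTTTT
  .TTTFT
  TTT..F
Step 2: 6 trees catch fire, 4 burn out
  TTTTTT
  FT.TTT
  ...TTT
  ..FTFT
  .FTF.F
  TTT...
Step 3: 7 trees catch fire, 6 burn out
  FTTTTT
  .F.TTT
  ...TFT
  ...F.F
  ..F...
  TFT...
Step 4: 6 trees catch fire, 7 burn out
  .FTTTT
  ...TFT
  ...F.F
  ......
  ......
  F.F...
Step 5: 4 trees catch fire, 6 burn out
  ..FTFT
  ...F.F
  ......
  ......
  ......
  ......
Step 6: 2 trees catch fire, 4 burn out
  ...F.F
  ......
  ......
  ......
  ......
  ......

...F.F
......
......
......
......
......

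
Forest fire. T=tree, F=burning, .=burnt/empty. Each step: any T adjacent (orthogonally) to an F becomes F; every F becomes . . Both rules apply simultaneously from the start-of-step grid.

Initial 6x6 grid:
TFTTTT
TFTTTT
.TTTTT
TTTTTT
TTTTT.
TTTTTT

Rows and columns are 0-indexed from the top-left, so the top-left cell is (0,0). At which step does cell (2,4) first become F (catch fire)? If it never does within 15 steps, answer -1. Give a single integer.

Step 1: cell (2,4)='T' (+5 fires, +2 burnt)
Step 2: cell (2,4)='T' (+4 fires, +5 burnt)
Step 3: cell (2,4)='T' (+6 fires, +4 burnt)
Step 4: cell (2,4)='F' (+7 fires, +6 burnt)
  -> target ignites at step 4
Step 5: cell (2,4)='.' (+5 fires, +7 burnt)
Step 6: cell (2,4)='.' (+3 fires, +5 burnt)
Step 7: cell (2,4)='.' (+1 fires, +3 burnt)
Step 8: cell (2,4)='.' (+1 fires, +1 burnt)
Step 9: cell (2,4)='.' (+0 fires, +1 burnt)
  fire out at step 9

4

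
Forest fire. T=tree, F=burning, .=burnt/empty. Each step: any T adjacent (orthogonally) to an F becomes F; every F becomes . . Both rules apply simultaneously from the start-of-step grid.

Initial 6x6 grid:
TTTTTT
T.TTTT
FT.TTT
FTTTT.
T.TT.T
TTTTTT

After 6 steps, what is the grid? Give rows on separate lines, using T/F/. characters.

Step 1: 4 trees catch fire, 2 burn out
  TTTTTT
  F.TTTT
  .F.TTT
  .FTTT.
  F.TT.T
  TTTTTT
Step 2: 3 trees catch fire, 4 burn out
  FTTTTT
  ..TTTT
  ...TTT
  ..FTT.
  ..TT.T
  FTTTTT
Step 3: 4 trees catch fire, 3 burn out
  .FTTTT
  ..TTTT
  ...TTT
  ...FT.
  ..FT.T
  .FTTTT
Step 4: 5 trees catch fire, 4 burn out
  ..FTTT
  ..TTTT
  ...FTT
  ....F.
  ...F.T
  ..FTTT
Step 5: 5 trees catch fire, 5 burn out
  ...FTT
  ..FFTT
  ....FT
  ......
  .....T
  ...FTT
Step 6: 4 trees catch fire, 5 burn out
  ....FT
  ....FT
  .....F
  ......
  .....T
  ....FT

....FT
....FT
.....F
......
.....T
....FT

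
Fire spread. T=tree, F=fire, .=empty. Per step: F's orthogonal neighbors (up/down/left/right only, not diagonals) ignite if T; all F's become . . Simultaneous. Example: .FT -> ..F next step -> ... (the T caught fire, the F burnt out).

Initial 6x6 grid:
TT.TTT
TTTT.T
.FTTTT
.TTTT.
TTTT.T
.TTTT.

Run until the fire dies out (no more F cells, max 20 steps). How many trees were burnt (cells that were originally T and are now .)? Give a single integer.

Answer: 26

Derivation:
Step 1: +3 fires, +1 burnt (F count now 3)
Step 2: +6 fires, +3 burnt (F count now 6)
Step 3: +7 fires, +6 burnt (F count now 7)
Step 4: +5 fires, +7 burnt (F count now 5)
Step 5: +3 fires, +5 burnt (F count now 3)
Step 6: +2 fires, +3 burnt (F count now 2)
Step 7: +0 fires, +2 burnt (F count now 0)
Fire out after step 7
Initially T: 27, now '.': 35
Total burnt (originally-T cells now '.'): 26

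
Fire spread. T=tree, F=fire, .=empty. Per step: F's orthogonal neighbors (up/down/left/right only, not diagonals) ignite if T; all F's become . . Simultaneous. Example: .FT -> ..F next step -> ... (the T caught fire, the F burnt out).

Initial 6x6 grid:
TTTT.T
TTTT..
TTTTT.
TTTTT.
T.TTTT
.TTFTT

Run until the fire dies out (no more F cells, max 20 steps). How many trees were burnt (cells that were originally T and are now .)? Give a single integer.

Answer: 27

Derivation:
Step 1: +3 fires, +1 burnt (F count now 3)
Step 2: +5 fires, +3 burnt (F count now 5)
Step 3: +4 fires, +5 burnt (F count now 4)
Step 4: +4 fires, +4 burnt (F count now 4)
Step 5: +4 fires, +4 burnt (F count now 4)
Step 6: +4 fires, +4 burnt (F count now 4)
Step 7: +2 fires, +4 burnt (F count now 2)
Step 8: +1 fires, +2 burnt (F count now 1)
Step 9: +0 fires, +1 burnt (F count now 0)
Fire out after step 9
Initially T: 28, now '.': 35
Total burnt (originally-T cells now '.'): 27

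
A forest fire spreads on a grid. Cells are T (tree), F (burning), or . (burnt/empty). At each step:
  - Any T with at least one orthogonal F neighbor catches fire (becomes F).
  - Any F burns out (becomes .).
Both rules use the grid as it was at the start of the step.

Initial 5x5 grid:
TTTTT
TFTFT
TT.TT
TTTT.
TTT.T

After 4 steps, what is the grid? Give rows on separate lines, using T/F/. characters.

Step 1: 7 trees catch fire, 2 burn out
  TFTFT
  F.F.F
  TF.FT
  TTTT.
  TTT.T
Step 2: 7 trees catch fire, 7 burn out
  F.F.F
  .....
  F...F
  TFTF.
  TTT.T
Step 3: 3 trees catch fire, 7 burn out
  .....
  .....
  .....
  F.F..
  TFT.T
Step 4: 2 trees catch fire, 3 burn out
  .....
  .....
  .....
  .....
  F.F.T

.....
.....
.....
.....
F.F.T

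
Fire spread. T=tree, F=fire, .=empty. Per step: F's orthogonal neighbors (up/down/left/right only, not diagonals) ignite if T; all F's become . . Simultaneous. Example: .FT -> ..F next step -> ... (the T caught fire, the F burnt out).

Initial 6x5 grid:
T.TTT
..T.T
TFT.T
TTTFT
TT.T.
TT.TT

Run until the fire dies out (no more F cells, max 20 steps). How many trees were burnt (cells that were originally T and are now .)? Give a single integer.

Answer: 19

Derivation:
Step 1: +6 fires, +2 burnt (F count now 6)
Step 2: +5 fires, +6 burnt (F count now 5)
Step 3: +5 fires, +5 burnt (F count now 5)
Step 4: +3 fires, +5 burnt (F count now 3)
Step 5: +0 fires, +3 burnt (F count now 0)
Fire out after step 5
Initially T: 20, now '.': 29
Total burnt (originally-T cells now '.'): 19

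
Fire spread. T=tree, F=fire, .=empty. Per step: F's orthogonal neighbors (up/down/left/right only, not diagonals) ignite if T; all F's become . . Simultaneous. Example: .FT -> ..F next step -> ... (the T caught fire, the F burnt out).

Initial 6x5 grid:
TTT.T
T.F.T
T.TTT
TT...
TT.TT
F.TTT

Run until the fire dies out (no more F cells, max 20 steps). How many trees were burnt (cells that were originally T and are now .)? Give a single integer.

Step 1: +3 fires, +2 burnt (F count now 3)
Step 2: +4 fires, +3 burnt (F count now 4)
Step 3: +4 fires, +4 burnt (F count now 4)
Step 4: +2 fires, +4 burnt (F count now 2)
Step 5: +1 fires, +2 burnt (F count now 1)
Step 6: +0 fires, +1 burnt (F count now 0)
Fire out after step 6
Initially T: 19, now '.': 25
Total burnt (originally-T cells now '.'): 14

Answer: 14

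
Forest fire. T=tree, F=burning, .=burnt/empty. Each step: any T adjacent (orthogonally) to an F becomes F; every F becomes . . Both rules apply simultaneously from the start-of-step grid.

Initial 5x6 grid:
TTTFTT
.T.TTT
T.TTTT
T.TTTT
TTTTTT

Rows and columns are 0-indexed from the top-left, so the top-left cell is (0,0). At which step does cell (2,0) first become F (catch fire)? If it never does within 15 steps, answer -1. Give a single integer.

Step 1: cell (2,0)='T' (+3 fires, +1 burnt)
Step 2: cell (2,0)='T' (+4 fires, +3 burnt)
Step 3: cell (2,0)='T' (+6 fires, +4 burnt)
Step 4: cell (2,0)='T' (+4 fires, +6 burnt)
Step 5: cell (2,0)='T' (+3 fires, +4 burnt)
Step 6: cell (2,0)='T' (+2 fires, +3 burnt)
Step 7: cell (2,0)='T' (+1 fires, +2 burnt)
Step 8: cell (2,0)='T' (+1 fires, +1 burnt)
Step 9: cell (2,0)='F' (+1 fires, +1 burnt)
  -> target ignites at step 9
Step 10: cell (2,0)='.' (+0 fires, +1 burnt)
  fire out at step 10

9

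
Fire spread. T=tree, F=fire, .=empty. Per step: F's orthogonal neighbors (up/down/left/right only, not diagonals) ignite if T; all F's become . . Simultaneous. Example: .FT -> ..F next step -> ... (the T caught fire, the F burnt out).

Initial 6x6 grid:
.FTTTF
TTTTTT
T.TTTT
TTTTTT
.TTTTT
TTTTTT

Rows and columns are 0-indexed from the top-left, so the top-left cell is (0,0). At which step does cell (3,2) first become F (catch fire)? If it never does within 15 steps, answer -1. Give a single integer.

Step 1: cell (3,2)='T' (+4 fires, +2 burnt)
Step 2: cell (3,2)='T' (+5 fires, +4 burnt)
Step 3: cell (3,2)='T' (+5 fires, +5 burnt)
Step 4: cell (3,2)='F' (+5 fires, +5 burnt)
  -> target ignites at step 4
Step 5: cell (3,2)='.' (+5 fires, +5 burnt)
Step 6: cell (3,2)='.' (+4 fires, +5 burnt)
Step 7: cell (3,2)='.' (+2 fires, +4 burnt)
Step 8: cell (3,2)='.' (+1 fires, +2 burnt)
Step 9: cell (3,2)='.' (+0 fires, +1 burnt)
  fire out at step 9

4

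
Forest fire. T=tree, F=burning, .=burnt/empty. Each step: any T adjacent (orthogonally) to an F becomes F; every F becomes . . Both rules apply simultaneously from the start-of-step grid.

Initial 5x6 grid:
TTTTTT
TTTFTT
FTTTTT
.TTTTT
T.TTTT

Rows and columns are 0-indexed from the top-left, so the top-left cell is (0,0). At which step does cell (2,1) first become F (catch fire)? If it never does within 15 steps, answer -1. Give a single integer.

Step 1: cell (2,1)='F' (+6 fires, +2 burnt)
  -> target ignites at step 1
Step 2: cell (2,1)='.' (+9 fires, +6 burnt)
Step 3: cell (2,1)='.' (+6 fires, +9 burnt)
Step 4: cell (2,1)='.' (+3 fires, +6 burnt)
Step 5: cell (2,1)='.' (+1 fires, +3 burnt)
Step 6: cell (2,1)='.' (+0 fires, +1 burnt)
  fire out at step 6

1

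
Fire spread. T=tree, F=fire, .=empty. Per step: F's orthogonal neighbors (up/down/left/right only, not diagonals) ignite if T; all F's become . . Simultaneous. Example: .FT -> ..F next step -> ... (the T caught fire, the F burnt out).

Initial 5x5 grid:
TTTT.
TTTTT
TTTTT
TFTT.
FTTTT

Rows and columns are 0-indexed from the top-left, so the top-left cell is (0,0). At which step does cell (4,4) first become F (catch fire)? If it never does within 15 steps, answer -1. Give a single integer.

Step 1: cell (4,4)='T' (+4 fires, +2 burnt)
Step 2: cell (4,4)='T' (+5 fires, +4 burnt)
Step 3: cell (4,4)='T' (+5 fires, +5 burnt)
Step 4: cell (4,4)='F' (+5 fires, +5 burnt)
  -> target ignites at step 4
Step 5: cell (4,4)='.' (+2 fires, +5 burnt)
Step 6: cell (4,4)='.' (+0 fires, +2 burnt)
  fire out at step 6

4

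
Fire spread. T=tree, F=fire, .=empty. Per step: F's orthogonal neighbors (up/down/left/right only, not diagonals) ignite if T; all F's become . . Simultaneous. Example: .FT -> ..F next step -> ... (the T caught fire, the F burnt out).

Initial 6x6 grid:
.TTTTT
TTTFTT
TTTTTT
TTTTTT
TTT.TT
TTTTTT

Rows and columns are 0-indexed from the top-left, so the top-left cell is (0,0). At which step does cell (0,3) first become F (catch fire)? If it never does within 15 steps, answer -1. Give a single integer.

Step 1: cell (0,3)='F' (+4 fires, +1 burnt)
  -> target ignites at step 1
Step 2: cell (0,3)='.' (+7 fires, +4 burnt)
Step 3: cell (0,3)='.' (+7 fires, +7 burnt)
Step 4: cell (0,3)='.' (+5 fires, +7 burnt)
Step 5: cell (0,3)='.' (+5 fires, +5 burnt)
Step 6: cell (0,3)='.' (+4 fires, +5 burnt)
Step 7: cell (0,3)='.' (+1 fires, +4 burnt)
Step 8: cell (0,3)='.' (+0 fires, +1 burnt)
  fire out at step 8

1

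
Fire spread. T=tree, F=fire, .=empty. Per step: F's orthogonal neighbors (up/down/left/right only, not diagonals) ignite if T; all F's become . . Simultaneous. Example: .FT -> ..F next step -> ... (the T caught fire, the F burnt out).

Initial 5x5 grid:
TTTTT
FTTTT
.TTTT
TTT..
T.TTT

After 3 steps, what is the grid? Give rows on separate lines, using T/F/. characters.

Step 1: 2 trees catch fire, 1 burn out
  FTTTT
  .FTTT
  .TTTT
  TTT..
  T.TTT
Step 2: 3 trees catch fire, 2 burn out
  .FTTT
  ..FTT
  .FTTT
  TTT..
  T.TTT
Step 3: 4 trees catch fire, 3 burn out
  ..FTT
  ...FT
  ..FTT
  TFT..
  T.TTT

..FTT
...FT
..FTT
TFT..
T.TTT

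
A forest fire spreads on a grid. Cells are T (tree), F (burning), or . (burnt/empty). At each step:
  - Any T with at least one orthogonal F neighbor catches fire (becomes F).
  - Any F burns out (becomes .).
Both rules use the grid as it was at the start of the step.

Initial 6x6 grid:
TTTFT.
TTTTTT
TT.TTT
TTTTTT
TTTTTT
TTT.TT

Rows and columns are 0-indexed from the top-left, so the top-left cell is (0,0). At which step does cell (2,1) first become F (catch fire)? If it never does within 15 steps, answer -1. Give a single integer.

Step 1: cell (2,1)='T' (+3 fires, +1 burnt)
Step 2: cell (2,1)='T' (+4 fires, +3 burnt)
Step 3: cell (2,1)='T' (+5 fires, +4 burnt)
Step 4: cell (2,1)='F' (+6 fires, +5 burnt)
  -> target ignites at step 4
Step 5: cell (2,1)='.' (+5 fires, +6 burnt)
Step 6: cell (2,1)='.' (+5 fires, +5 burnt)
Step 7: cell (2,1)='.' (+3 fires, +5 burnt)
Step 8: cell (2,1)='.' (+1 fires, +3 burnt)
Step 9: cell (2,1)='.' (+0 fires, +1 burnt)
  fire out at step 9

4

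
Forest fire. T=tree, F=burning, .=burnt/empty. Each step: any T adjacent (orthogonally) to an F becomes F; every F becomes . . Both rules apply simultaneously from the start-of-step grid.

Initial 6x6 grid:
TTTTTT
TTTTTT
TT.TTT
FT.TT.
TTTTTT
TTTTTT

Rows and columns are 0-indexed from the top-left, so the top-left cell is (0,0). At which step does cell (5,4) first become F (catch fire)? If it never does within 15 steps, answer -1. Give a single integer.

Step 1: cell (5,4)='T' (+3 fires, +1 burnt)
Step 2: cell (5,4)='T' (+4 fires, +3 burnt)
Step 3: cell (5,4)='T' (+4 fires, +4 burnt)
Step 4: cell (5,4)='T' (+4 fires, +4 burnt)
Step 5: cell (5,4)='T' (+5 fires, +4 burnt)
Step 6: cell (5,4)='F' (+6 fires, +5 burnt)
  -> target ignites at step 6
Step 7: cell (5,4)='.' (+4 fires, +6 burnt)
Step 8: cell (5,4)='.' (+2 fires, +4 burnt)
Step 9: cell (5,4)='.' (+0 fires, +2 burnt)
  fire out at step 9

6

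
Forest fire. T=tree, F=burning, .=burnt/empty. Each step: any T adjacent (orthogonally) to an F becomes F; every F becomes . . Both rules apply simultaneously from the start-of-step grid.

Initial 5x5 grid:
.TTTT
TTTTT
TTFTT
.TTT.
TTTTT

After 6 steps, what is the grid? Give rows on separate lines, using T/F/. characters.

Step 1: 4 trees catch fire, 1 burn out
  .TTTT
  TTFTT
  TF.FT
  .TFT.
  TTTTT
Step 2: 8 trees catch fire, 4 burn out
  .TFTT
  TF.FT
  F...F
  .F.F.
  TTFTT
Step 3: 6 trees catch fire, 8 burn out
  .F.FT
  F...F
  .....
  .....
  TF.FT
Step 4: 3 trees catch fire, 6 burn out
  ....F
  .....
  .....
  .....
  F...F
Step 5: 0 trees catch fire, 3 burn out
  .....
  .....
  .....
  .....
  .....
Step 6: 0 trees catch fire, 0 burn out
  .....
  .....
  .....
  .....
  .....

.....
.....
.....
.....
.....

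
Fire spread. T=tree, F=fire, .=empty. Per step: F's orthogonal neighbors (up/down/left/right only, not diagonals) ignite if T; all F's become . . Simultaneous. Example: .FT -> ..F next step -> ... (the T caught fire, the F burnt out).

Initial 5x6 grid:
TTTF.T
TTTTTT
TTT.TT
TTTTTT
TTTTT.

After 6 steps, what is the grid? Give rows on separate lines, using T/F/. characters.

Step 1: 2 trees catch fire, 1 burn out
  TTF..T
  TTTFTT
  TTT.TT
  TTTTTT
  TTTTT.
Step 2: 3 trees catch fire, 2 burn out
  TF...T
  TTF.FT
  TTT.TT
  TTTTTT
  TTTTT.
Step 3: 5 trees catch fire, 3 burn out
  F....T
  TF...F
  TTF.FT
  TTTTTT
  TTTTT.
Step 4: 6 trees catch fire, 5 burn out
  .....F
  F.....
  TF...F
  TTFTFT
  TTTTT.
Step 5: 6 trees catch fire, 6 burn out
  ......
  ......
  F.....
  TF.F.F
  TTFTF.
Step 6: 3 trees catch fire, 6 burn out
  ......
  ......
  ......
  F.....
  TF.F..

......
......
......
F.....
TF.F..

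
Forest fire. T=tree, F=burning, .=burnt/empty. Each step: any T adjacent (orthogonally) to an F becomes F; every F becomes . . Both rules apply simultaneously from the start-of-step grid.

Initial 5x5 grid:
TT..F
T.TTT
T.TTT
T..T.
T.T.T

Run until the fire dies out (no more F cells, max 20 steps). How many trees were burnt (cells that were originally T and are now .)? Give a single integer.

Step 1: +1 fires, +1 burnt (F count now 1)
Step 2: +2 fires, +1 burnt (F count now 2)
Step 3: +2 fires, +2 burnt (F count now 2)
Step 4: +2 fires, +2 burnt (F count now 2)
Step 5: +0 fires, +2 burnt (F count now 0)
Fire out after step 5
Initially T: 15, now '.': 17
Total burnt (originally-T cells now '.'): 7

Answer: 7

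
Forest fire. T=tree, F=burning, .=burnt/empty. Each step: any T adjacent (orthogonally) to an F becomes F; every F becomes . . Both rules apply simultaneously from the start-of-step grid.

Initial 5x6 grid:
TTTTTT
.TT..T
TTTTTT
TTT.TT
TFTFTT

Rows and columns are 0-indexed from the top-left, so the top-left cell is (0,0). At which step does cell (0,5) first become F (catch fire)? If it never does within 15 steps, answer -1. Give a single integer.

Step 1: cell (0,5)='T' (+4 fires, +2 burnt)
Step 2: cell (0,5)='T' (+5 fires, +4 burnt)
Step 3: cell (0,5)='T' (+5 fires, +5 burnt)
Step 4: cell (0,5)='T' (+4 fires, +5 burnt)
Step 5: cell (0,5)='T' (+3 fires, +4 burnt)
Step 6: cell (0,5)='F' (+2 fires, +3 burnt)
  -> target ignites at step 6
Step 7: cell (0,5)='.' (+1 fires, +2 burnt)
Step 8: cell (0,5)='.' (+0 fires, +1 burnt)
  fire out at step 8

6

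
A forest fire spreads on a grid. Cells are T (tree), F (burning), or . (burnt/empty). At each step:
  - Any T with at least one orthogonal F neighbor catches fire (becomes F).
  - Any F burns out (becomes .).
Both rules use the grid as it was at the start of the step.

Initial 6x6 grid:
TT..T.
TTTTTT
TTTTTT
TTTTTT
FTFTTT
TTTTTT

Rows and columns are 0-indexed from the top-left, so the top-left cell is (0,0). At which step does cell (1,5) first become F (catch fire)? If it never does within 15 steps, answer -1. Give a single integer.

Step 1: cell (1,5)='T' (+6 fires, +2 burnt)
Step 2: cell (1,5)='T' (+7 fires, +6 burnt)
Step 3: cell (1,5)='T' (+7 fires, +7 burnt)
Step 4: cell (1,5)='T' (+6 fires, +7 burnt)
Step 5: cell (1,5)='T' (+3 fires, +6 burnt)
Step 6: cell (1,5)='F' (+2 fires, +3 burnt)
  -> target ignites at step 6
Step 7: cell (1,5)='.' (+0 fires, +2 burnt)
  fire out at step 7

6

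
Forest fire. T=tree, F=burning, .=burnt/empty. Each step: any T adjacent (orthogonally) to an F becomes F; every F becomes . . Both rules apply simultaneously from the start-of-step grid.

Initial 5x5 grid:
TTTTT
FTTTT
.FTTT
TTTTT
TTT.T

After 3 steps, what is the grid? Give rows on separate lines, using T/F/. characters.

Step 1: 4 trees catch fire, 2 burn out
  FTTTT
  .FTTT
  ..FTT
  TFTTT
  TTT.T
Step 2: 6 trees catch fire, 4 burn out
  .FTTT
  ..FTT
  ...FT
  F.FTT
  TFT.T
Step 3: 6 trees catch fire, 6 burn out
  ..FTT
  ...FT
  ....F
  ...FT
  F.F.T

..FTT
...FT
....F
...FT
F.F.T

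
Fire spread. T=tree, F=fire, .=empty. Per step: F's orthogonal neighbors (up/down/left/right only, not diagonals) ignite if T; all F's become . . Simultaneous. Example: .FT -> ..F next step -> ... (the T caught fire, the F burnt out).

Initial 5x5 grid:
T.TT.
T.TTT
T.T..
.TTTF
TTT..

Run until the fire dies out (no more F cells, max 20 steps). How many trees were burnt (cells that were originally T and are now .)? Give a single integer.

Step 1: +1 fires, +1 burnt (F count now 1)
Step 2: +1 fires, +1 burnt (F count now 1)
Step 3: +3 fires, +1 burnt (F count now 3)
Step 4: +2 fires, +3 burnt (F count now 2)
Step 5: +3 fires, +2 burnt (F count now 3)
Step 6: +2 fires, +3 burnt (F count now 2)
Step 7: +0 fires, +2 burnt (F count now 0)
Fire out after step 7
Initially T: 15, now '.': 22
Total burnt (originally-T cells now '.'): 12

Answer: 12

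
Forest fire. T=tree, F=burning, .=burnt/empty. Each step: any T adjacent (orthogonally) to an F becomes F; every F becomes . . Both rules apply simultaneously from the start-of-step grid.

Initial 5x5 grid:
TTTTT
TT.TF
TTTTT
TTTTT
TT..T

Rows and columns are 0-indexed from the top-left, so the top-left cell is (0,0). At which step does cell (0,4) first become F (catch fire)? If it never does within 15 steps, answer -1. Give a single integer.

Step 1: cell (0,4)='F' (+3 fires, +1 burnt)
  -> target ignites at step 1
Step 2: cell (0,4)='.' (+3 fires, +3 burnt)
Step 3: cell (0,4)='.' (+4 fires, +3 burnt)
Step 4: cell (0,4)='.' (+3 fires, +4 burnt)
Step 5: cell (0,4)='.' (+4 fires, +3 burnt)
Step 6: cell (0,4)='.' (+3 fires, +4 burnt)
Step 7: cell (0,4)='.' (+1 fires, +3 burnt)
Step 8: cell (0,4)='.' (+0 fires, +1 burnt)
  fire out at step 8

1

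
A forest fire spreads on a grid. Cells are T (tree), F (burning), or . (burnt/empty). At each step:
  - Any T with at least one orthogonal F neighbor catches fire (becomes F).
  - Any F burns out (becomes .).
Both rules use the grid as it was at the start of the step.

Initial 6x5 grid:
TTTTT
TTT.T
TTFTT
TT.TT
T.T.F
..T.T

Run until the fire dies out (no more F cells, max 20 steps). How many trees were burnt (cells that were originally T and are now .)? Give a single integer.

Answer: 19

Derivation:
Step 1: +5 fires, +2 burnt (F count now 5)
Step 2: +6 fires, +5 burnt (F count now 6)
Step 3: +5 fires, +6 burnt (F count now 5)
Step 4: +3 fires, +5 burnt (F count now 3)
Step 5: +0 fires, +3 burnt (F count now 0)
Fire out after step 5
Initially T: 21, now '.': 28
Total burnt (originally-T cells now '.'): 19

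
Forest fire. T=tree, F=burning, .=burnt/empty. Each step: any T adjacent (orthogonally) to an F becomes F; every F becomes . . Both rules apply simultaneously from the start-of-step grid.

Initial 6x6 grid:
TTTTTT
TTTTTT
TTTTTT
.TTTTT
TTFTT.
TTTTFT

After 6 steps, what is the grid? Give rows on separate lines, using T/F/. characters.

Step 1: 7 trees catch fire, 2 burn out
  TTTTTT
  TTTTTT
  TTTTTT
  .TFTTT
  TF.FF.
  TTFF.F
Step 2: 6 trees catch fire, 7 burn out
  TTTTTT
  TTTTTT
  TTFTTT
  .F.FFT
  F.....
  TF....
Step 3: 6 trees catch fire, 6 burn out
  TTTTTT
  TTFTTT
  TF.FFT
  .....F
  ......
  F.....
Step 4: 6 trees catch fire, 6 burn out
  TTFTTT
  TF.FFT
  F....F
  ......
  ......
  ......
Step 5: 5 trees catch fire, 6 burn out
  TF.FFT
  F....F
  ......
  ......
  ......
  ......
Step 6: 2 trees catch fire, 5 burn out
  F....F
  ......
  ......
  ......
  ......
  ......

F....F
......
......
......
......
......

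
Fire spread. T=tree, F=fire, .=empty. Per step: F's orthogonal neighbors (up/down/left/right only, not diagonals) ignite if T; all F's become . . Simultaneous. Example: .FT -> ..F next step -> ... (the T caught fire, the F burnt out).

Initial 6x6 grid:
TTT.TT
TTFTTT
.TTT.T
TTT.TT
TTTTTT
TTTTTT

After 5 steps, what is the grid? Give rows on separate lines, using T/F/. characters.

Step 1: 4 trees catch fire, 1 burn out
  TTF.TT
  TF.FTT
  .TFT.T
  TTT.TT
  TTTTTT
  TTTTTT
Step 2: 6 trees catch fire, 4 burn out
  TF..TT
  F...FT
  .F.F.T
  TTF.TT
  TTTTTT
  TTTTTT
Step 3: 5 trees catch fire, 6 burn out
  F...FT
  .....F
  .....T
  TF..TT
  TTFTTT
  TTTTTT
Step 4: 6 trees catch fire, 5 burn out
  .....F
  ......
  .....F
  F...TT
  TF.FTT
  TTFTTT
Step 5: 5 trees catch fire, 6 burn out
  ......
  ......
  ......
  ....TF
  F...FT
  TF.FTT

......
......
......
....TF
F...FT
TF.FTT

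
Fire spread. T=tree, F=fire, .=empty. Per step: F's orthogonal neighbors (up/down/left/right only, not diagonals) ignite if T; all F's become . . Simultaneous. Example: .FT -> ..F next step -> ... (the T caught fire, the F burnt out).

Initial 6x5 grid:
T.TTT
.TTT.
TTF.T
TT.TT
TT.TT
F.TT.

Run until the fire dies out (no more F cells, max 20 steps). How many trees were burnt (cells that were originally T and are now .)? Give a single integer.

Step 1: +3 fires, +2 burnt (F count now 3)
Step 2: +7 fires, +3 burnt (F count now 7)
Step 3: +1 fires, +7 burnt (F count now 1)
Step 4: +1 fires, +1 burnt (F count now 1)
Step 5: +0 fires, +1 burnt (F count now 0)
Fire out after step 5
Initially T: 20, now '.': 22
Total burnt (originally-T cells now '.'): 12

Answer: 12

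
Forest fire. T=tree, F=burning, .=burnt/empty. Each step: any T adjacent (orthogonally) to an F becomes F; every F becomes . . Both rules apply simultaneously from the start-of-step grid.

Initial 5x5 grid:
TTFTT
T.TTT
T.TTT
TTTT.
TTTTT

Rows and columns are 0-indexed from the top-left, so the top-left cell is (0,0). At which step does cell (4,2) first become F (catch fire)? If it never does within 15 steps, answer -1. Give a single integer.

Step 1: cell (4,2)='T' (+3 fires, +1 burnt)
Step 2: cell (4,2)='T' (+4 fires, +3 burnt)
Step 3: cell (4,2)='T' (+4 fires, +4 burnt)
Step 4: cell (4,2)='F' (+5 fires, +4 burnt)
  -> target ignites at step 4
Step 5: cell (4,2)='.' (+3 fires, +5 burnt)
Step 6: cell (4,2)='.' (+2 fires, +3 burnt)
Step 7: cell (4,2)='.' (+0 fires, +2 burnt)
  fire out at step 7

4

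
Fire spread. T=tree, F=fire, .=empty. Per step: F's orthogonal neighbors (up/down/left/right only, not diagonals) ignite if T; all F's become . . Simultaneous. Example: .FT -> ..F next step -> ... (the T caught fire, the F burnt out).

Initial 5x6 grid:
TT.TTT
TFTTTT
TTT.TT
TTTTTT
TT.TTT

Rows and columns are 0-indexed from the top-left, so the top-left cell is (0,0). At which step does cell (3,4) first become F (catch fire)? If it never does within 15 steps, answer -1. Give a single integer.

Step 1: cell (3,4)='T' (+4 fires, +1 burnt)
Step 2: cell (3,4)='T' (+5 fires, +4 burnt)
Step 3: cell (3,4)='T' (+5 fires, +5 burnt)
Step 4: cell (3,4)='T' (+5 fires, +5 burnt)
Step 5: cell (3,4)='F' (+4 fires, +5 burnt)
  -> target ignites at step 5
Step 6: cell (3,4)='.' (+2 fires, +4 burnt)
Step 7: cell (3,4)='.' (+1 fires, +2 burnt)
Step 8: cell (3,4)='.' (+0 fires, +1 burnt)
  fire out at step 8

5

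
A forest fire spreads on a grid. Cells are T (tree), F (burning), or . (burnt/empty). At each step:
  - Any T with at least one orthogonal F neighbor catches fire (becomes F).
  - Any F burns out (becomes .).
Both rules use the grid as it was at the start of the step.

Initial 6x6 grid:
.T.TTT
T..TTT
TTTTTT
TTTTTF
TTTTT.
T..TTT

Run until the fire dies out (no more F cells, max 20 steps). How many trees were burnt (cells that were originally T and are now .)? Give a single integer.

Step 1: +2 fires, +1 burnt (F count now 2)
Step 2: +4 fires, +2 burnt (F count now 4)
Step 3: +6 fires, +4 burnt (F count now 6)
Step 4: +7 fires, +6 burnt (F count now 7)
Step 5: +4 fires, +7 burnt (F count now 4)
Step 6: +2 fires, +4 burnt (F count now 2)
Step 7: +2 fires, +2 burnt (F count now 2)
Step 8: +0 fires, +2 burnt (F count now 0)
Fire out after step 8
Initially T: 28, now '.': 35
Total burnt (originally-T cells now '.'): 27

Answer: 27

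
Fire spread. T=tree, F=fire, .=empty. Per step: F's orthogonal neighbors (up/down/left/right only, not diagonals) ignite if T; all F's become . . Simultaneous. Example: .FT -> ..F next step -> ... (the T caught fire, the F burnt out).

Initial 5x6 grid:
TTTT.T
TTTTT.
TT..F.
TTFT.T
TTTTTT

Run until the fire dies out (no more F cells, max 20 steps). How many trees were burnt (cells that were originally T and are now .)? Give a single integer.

Answer: 21

Derivation:
Step 1: +4 fires, +2 burnt (F count now 4)
Step 2: +5 fires, +4 burnt (F count now 5)
Step 3: +6 fires, +5 burnt (F count now 6)
Step 4: +4 fires, +6 burnt (F count now 4)
Step 5: +2 fires, +4 burnt (F count now 2)
Step 6: +0 fires, +2 burnt (F count now 0)
Fire out after step 6
Initially T: 22, now '.': 29
Total burnt (originally-T cells now '.'): 21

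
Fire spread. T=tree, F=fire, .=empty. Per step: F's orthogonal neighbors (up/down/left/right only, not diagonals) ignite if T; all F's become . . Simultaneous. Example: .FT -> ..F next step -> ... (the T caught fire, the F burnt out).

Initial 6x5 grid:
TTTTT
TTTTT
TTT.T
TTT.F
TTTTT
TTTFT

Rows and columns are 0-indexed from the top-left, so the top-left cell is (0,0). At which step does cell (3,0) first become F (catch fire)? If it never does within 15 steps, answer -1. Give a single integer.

Step 1: cell (3,0)='T' (+5 fires, +2 burnt)
Step 2: cell (3,0)='T' (+3 fires, +5 burnt)
Step 3: cell (3,0)='T' (+5 fires, +3 burnt)
Step 4: cell (3,0)='T' (+5 fires, +5 burnt)
Step 5: cell (3,0)='F' (+4 fires, +5 burnt)
  -> target ignites at step 5
Step 6: cell (3,0)='.' (+3 fires, +4 burnt)
Step 7: cell (3,0)='.' (+1 fires, +3 burnt)
Step 8: cell (3,0)='.' (+0 fires, +1 burnt)
  fire out at step 8

5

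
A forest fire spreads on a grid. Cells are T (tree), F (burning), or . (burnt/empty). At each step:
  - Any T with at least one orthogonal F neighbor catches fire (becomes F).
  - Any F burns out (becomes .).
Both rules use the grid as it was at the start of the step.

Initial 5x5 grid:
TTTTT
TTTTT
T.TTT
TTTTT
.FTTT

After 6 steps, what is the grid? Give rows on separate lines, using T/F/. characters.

Step 1: 2 trees catch fire, 1 burn out
  TTTTT
  TTTTT
  T.TTT
  TFTTT
  ..FTT
Step 2: 3 trees catch fire, 2 burn out
  TTTTT
  TTTTT
  T.TTT
  F.FTT
  ...FT
Step 3: 4 trees catch fire, 3 burn out
  TTTTT
  TTTTT
  F.FTT
  ...FT
  ....F
Step 4: 4 trees catch fire, 4 burn out
  TTTTT
  FTFTT
  ...FT
  ....F
  .....
Step 5: 5 trees catch fire, 4 burn out
  FTFTT
  .F.FT
  ....F
  .....
  .....
Step 6: 3 trees catch fire, 5 burn out
  .F.FT
  ....F
  .....
  .....
  .....

.F.FT
....F
.....
.....
.....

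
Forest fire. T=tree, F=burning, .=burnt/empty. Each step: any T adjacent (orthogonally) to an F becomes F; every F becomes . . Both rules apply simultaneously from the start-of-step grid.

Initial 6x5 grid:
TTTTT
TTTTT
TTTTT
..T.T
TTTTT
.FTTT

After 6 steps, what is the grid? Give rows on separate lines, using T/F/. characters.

Step 1: 2 trees catch fire, 1 burn out
  TTTTT
  TTTTT
  TTTTT
  ..T.T
  TFTTT
  ..FTT
Step 2: 3 trees catch fire, 2 burn out
  TTTTT
  TTTTT
  TTTTT
  ..T.T
  F.FTT
  ...FT
Step 3: 3 trees catch fire, 3 burn out
  TTTTT
  TTTTT
  TTTTT
  ..F.T
  ...FT
  ....F
Step 4: 2 trees catch fire, 3 burn out
  TTTTT
  TTTTT
  TTFTT
  ....T
  ....F
  .....
Step 5: 4 trees catch fire, 2 burn out
  TTTTT
  TTFTT
  TF.FT
  ....F
  .....
  .....
Step 6: 5 trees catch fire, 4 burn out
  TTFTT
  TF.FT
  F...F
  .....
  .....
  .....

TTFTT
TF.FT
F...F
.....
.....
.....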